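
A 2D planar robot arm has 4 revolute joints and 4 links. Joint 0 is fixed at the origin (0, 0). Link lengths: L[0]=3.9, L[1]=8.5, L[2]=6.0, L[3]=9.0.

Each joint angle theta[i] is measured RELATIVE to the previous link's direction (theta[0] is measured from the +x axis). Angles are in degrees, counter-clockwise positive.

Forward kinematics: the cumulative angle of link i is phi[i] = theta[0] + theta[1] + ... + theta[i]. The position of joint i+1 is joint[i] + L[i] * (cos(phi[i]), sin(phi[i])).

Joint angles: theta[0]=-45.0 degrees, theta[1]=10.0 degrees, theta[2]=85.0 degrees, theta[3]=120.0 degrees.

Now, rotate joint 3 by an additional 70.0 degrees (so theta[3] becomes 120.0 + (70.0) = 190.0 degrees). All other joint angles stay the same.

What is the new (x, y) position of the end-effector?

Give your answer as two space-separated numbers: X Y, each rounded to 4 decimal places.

joint[0] = (0.0000, 0.0000)  (base)
link 0: phi[0] = -45 = -45 deg
  cos(-45 deg) = 0.7071, sin(-45 deg) = -0.7071
  joint[1] = (0.0000, 0.0000) + 3.9 * (0.7071, -0.7071) = (0.0000 + 2.7577, 0.0000 + -2.7577) = (2.7577, -2.7577)
link 1: phi[1] = -45 + 10 = -35 deg
  cos(-35 deg) = 0.8192, sin(-35 deg) = -0.5736
  joint[2] = (2.7577, -2.7577) + 8.5 * (0.8192, -0.5736) = (2.7577 + 6.9628, -2.7577 + -4.8754) = (9.7205, -7.6331)
link 2: phi[2] = -45 + 10 + 85 = 50 deg
  cos(50 deg) = 0.6428, sin(50 deg) = 0.7660
  joint[3] = (9.7205, -7.6331) + 6 * (0.6428, 0.7660) = (9.7205 + 3.8567, -7.6331 + 4.5963) = (13.5772, -3.0368)
link 3: phi[3] = -45 + 10 + 85 + 190 = 240 deg
  cos(240 deg) = -0.5000, sin(240 deg) = -0.8660
  joint[4] = (13.5772, -3.0368) + 9 * (-0.5000, -0.8660) = (13.5772 + -4.5000, -3.0368 + -7.7942) = (9.0772, -10.8311)
End effector: (9.0772, -10.8311)

Answer: 9.0772 -10.8311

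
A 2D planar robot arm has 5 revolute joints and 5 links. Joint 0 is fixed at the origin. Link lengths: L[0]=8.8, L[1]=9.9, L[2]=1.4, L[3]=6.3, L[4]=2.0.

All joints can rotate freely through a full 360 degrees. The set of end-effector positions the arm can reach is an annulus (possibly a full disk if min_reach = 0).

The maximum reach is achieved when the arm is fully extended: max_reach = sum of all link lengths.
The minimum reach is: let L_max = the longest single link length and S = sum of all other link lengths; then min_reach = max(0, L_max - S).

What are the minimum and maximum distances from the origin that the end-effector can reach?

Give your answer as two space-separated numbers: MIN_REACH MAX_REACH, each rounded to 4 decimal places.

Answer: 0.0000 28.4000

Derivation:
Link lengths: [8.8, 9.9, 1.4, 6.3, 2.0]
max_reach = 8.8 + 9.9 + 1.4 + 6.3 + 2 = 28.4
L_max = max([8.8, 9.9, 1.4, 6.3, 2.0]) = 9.9
S (sum of others) = 28.4 - 9.9 = 18.5
min_reach = max(0, 9.9 - 18.5) = max(0, -8.6) = 0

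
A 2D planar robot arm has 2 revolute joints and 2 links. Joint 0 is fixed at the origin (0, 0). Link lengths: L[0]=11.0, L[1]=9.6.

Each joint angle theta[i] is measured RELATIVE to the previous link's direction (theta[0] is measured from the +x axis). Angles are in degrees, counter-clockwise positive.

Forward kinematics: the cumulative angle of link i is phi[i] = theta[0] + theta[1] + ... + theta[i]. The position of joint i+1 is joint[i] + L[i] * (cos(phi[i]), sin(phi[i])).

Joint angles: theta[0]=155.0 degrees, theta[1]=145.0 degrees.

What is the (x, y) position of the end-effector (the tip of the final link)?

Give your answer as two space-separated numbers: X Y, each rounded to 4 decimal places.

joint[0] = (0.0000, 0.0000)  (base)
link 0: phi[0] = 155 = 155 deg
  cos(155 deg) = -0.9063, sin(155 deg) = 0.4226
  joint[1] = (0.0000, 0.0000) + 11 * (-0.9063, 0.4226) = (0.0000 + -9.9694, 0.0000 + 4.6488) = (-9.9694, 4.6488)
link 1: phi[1] = 155 + 145 = 300 deg
  cos(300 deg) = 0.5000, sin(300 deg) = -0.8660
  joint[2] = (-9.9694, 4.6488) + 9.6 * (0.5000, -0.8660) = (-9.9694 + 4.8000, 4.6488 + -8.3138) = (-5.1694, -3.6650)
End effector: (-5.1694, -3.6650)

Answer: -5.1694 -3.6650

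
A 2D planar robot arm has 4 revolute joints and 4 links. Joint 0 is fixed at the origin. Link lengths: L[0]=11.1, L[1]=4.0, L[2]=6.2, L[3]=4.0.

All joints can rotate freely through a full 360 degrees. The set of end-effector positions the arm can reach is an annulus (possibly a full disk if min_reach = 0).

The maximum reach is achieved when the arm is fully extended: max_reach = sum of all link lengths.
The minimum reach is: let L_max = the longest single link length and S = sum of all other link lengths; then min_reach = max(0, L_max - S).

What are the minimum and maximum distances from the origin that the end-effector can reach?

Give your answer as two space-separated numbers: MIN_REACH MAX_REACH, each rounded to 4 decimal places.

Link lengths: [11.1, 4.0, 6.2, 4.0]
max_reach = 11.1 + 4 + 6.2 + 4 = 25.3
L_max = max([11.1, 4.0, 6.2, 4.0]) = 11.1
S (sum of others) = 25.3 - 11.1 = 14.2
min_reach = max(0, 11.1 - 14.2) = max(0, -3.1) = 0

Answer: 0.0000 25.3000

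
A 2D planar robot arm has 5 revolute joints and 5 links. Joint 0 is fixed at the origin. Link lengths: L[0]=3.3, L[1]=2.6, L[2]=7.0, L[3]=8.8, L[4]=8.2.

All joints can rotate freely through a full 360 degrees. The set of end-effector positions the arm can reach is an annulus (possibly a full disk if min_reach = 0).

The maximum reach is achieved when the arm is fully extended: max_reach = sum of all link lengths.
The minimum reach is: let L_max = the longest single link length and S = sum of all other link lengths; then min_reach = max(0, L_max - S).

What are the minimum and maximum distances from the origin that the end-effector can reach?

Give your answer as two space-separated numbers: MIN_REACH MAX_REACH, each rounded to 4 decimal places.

Link lengths: [3.3, 2.6, 7.0, 8.8, 8.2]
max_reach = 3.3 + 2.6 + 7 + 8.8 + 8.2 = 29.9
L_max = max([3.3, 2.6, 7.0, 8.8, 8.2]) = 8.8
S (sum of others) = 29.9 - 8.8 = 21.1
min_reach = max(0, 8.8 - 21.1) = max(0, -12.3) = 0

Answer: 0.0000 29.9000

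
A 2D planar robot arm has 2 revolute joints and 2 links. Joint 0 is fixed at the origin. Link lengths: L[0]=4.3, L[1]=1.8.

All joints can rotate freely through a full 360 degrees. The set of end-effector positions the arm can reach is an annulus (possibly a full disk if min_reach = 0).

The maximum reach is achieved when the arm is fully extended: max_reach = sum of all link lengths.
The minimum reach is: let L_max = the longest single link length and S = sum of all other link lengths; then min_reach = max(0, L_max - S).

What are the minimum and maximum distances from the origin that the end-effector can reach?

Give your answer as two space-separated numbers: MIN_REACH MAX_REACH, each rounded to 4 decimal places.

Link lengths: [4.3, 1.8]
max_reach = 4.3 + 1.8 = 6.1
L_max = max([4.3, 1.8]) = 4.3
S (sum of others) = 6.1 - 4.3 = 1.8
min_reach = max(0, 4.3 - 1.8) = max(0, 2.5) = 2.5

Answer: 2.5000 6.1000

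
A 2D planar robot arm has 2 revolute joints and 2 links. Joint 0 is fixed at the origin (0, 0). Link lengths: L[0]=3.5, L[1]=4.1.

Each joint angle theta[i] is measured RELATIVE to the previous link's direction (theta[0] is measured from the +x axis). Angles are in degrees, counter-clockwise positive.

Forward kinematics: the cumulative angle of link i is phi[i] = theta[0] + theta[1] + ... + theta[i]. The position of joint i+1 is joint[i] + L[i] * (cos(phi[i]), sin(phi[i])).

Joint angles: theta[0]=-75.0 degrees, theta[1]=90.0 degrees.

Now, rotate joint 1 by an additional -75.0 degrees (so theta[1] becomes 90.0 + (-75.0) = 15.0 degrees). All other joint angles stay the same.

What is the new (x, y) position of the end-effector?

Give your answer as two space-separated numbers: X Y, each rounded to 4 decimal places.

Answer: 2.9559 -6.9314

Derivation:
joint[0] = (0.0000, 0.0000)  (base)
link 0: phi[0] = -75 = -75 deg
  cos(-75 deg) = 0.2588, sin(-75 deg) = -0.9659
  joint[1] = (0.0000, 0.0000) + 3.5 * (0.2588, -0.9659) = (0.0000 + 0.9059, 0.0000 + -3.3807) = (0.9059, -3.3807)
link 1: phi[1] = -75 + 15 = -60 deg
  cos(-60 deg) = 0.5000, sin(-60 deg) = -0.8660
  joint[2] = (0.9059, -3.3807) + 4.1 * (0.5000, -0.8660) = (0.9059 + 2.0500, -3.3807 + -3.5507) = (2.9559, -6.9314)
End effector: (2.9559, -6.9314)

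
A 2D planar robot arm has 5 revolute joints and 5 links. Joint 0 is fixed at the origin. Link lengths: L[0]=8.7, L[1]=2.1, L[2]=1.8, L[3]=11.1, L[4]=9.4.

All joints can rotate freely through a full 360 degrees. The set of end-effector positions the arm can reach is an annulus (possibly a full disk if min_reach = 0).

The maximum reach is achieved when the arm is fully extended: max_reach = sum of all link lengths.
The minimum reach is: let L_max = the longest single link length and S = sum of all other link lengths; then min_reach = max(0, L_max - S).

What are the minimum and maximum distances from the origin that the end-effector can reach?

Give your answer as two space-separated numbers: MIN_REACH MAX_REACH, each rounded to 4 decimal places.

Answer: 0.0000 33.1000

Derivation:
Link lengths: [8.7, 2.1, 1.8, 11.1, 9.4]
max_reach = 8.7 + 2.1 + 1.8 + 11.1 + 9.4 = 33.1
L_max = max([8.7, 2.1, 1.8, 11.1, 9.4]) = 11.1
S (sum of others) = 33.1 - 11.1 = 22
min_reach = max(0, 11.1 - 22) = max(0, -10.9) = 0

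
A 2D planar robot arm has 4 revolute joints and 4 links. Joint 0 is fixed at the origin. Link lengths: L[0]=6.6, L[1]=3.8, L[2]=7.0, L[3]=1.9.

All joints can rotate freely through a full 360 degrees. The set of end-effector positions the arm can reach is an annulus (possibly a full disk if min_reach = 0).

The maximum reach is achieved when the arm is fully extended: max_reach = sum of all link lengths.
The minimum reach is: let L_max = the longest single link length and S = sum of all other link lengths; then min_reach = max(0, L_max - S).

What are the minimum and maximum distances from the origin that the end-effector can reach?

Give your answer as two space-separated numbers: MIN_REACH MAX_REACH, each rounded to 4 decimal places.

Link lengths: [6.6, 3.8, 7.0, 1.9]
max_reach = 6.6 + 3.8 + 7 + 1.9 = 19.3
L_max = max([6.6, 3.8, 7.0, 1.9]) = 7
S (sum of others) = 19.3 - 7 = 12.3
min_reach = max(0, 7 - 12.3) = max(0, -5.3) = 0

Answer: 0.0000 19.3000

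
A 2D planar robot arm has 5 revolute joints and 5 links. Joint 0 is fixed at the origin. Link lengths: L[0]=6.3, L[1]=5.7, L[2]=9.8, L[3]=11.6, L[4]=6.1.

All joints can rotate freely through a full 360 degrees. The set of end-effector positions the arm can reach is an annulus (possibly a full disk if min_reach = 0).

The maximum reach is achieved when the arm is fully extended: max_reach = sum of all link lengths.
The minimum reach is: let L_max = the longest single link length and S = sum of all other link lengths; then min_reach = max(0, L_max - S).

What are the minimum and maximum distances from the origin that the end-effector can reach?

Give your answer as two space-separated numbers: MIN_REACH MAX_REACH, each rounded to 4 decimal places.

Link lengths: [6.3, 5.7, 9.8, 11.6, 6.1]
max_reach = 6.3 + 5.7 + 9.8 + 11.6 + 6.1 = 39.5
L_max = max([6.3, 5.7, 9.8, 11.6, 6.1]) = 11.6
S (sum of others) = 39.5 - 11.6 = 27.9
min_reach = max(0, 11.6 - 27.9) = max(0, -16.3) = 0

Answer: 0.0000 39.5000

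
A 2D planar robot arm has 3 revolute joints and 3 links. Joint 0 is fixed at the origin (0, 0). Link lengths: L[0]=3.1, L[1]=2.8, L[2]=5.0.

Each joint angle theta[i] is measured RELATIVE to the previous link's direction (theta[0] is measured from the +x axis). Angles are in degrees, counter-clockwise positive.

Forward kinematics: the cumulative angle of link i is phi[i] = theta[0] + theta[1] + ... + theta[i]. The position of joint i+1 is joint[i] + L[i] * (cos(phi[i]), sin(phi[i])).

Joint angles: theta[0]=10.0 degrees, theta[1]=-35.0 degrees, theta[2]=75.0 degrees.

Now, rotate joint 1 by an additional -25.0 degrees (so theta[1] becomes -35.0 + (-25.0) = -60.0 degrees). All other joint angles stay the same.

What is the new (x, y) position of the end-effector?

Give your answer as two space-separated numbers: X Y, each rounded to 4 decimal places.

joint[0] = (0.0000, 0.0000)  (base)
link 0: phi[0] = 10 = 10 deg
  cos(10 deg) = 0.9848, sin(10 deg) = 0.1736
  joint[1] = (0.0000, 0.0000) + 3.1 * (0.9848, 0.1736) = (0.0000 + 3.0529, 0.0000 + 0.5383) = (3.0529, 0.5383)
link 1: phi[1] = 10 + -60 = -50 deg
  cos(-50 deg) = 0.6428, sin(-50 deg) = -0.7660
  joint[2] = (3.0529, 0.5383) + 2.8 * (0.6428, -0.7660) = (3.0529 + 1.7998, 0.5383 + -2.1449) = (4.8527, -1.6066)
link 2: phi[2] = 10 + -60 + 75 = 25 deg
  cos(25 deg) = 0.9063, sin(25 deg) = 0.4226
  joint[3] = (4.8527, -1.6066) + 5 * (0.9063, 0.4226) = (4.8527 + 4.5315, -1.6066 + 2.1131) = (9.3842, 0.5065)
End effector: (9.3842, 0.5065)

Answer: 9.3842 0.5065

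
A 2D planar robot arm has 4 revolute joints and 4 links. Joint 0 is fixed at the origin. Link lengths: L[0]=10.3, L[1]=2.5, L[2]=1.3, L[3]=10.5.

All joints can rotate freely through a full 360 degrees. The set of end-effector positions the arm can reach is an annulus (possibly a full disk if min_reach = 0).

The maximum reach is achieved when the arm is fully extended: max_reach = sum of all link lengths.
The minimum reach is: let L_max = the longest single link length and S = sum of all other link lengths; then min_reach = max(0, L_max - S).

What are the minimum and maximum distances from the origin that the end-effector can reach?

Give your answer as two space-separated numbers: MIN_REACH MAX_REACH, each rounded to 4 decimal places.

Link lengths: [10.3, 2.5, 1.3, 10.5]
max_reach = 10.3 + 2.5 + 1.3 + 10.5 = 24.6
L_max = max([10.3, 2.5, 1.3, 10.5]) = 10.5
S (sum of others) = 24.6 - 10.5 = 14.1
min_reach = max(0, 10.5 - 14.1) = max(0, -3.6) = 0

Answer: 0.0000 24.6000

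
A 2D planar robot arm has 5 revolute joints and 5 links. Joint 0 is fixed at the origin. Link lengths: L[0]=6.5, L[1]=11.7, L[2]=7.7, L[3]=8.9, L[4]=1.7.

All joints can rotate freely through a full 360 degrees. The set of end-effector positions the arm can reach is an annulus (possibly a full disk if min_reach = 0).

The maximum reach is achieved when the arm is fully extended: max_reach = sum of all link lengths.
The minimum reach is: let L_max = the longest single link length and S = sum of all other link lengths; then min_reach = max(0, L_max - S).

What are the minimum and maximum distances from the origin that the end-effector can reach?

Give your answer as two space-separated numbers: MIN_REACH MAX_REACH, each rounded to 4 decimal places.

Answer: 0.0000 36.5000

Derivation:
Link lengths: [6.5, 11.7, 7.7, 8.9, 1.7]
max_reach = 6.5 + 11.7 + 7.7 + 8.9 + 1.7 = 36.5
L_max = max([6.5, 11.7, 7.7, 8.9, 1.7]) = 11.7
S (sum of others) = 36.5 - 11.7 = 24.8
min_reach = max(0, 11.7 - 24.8) = max(0, -13.1) = 0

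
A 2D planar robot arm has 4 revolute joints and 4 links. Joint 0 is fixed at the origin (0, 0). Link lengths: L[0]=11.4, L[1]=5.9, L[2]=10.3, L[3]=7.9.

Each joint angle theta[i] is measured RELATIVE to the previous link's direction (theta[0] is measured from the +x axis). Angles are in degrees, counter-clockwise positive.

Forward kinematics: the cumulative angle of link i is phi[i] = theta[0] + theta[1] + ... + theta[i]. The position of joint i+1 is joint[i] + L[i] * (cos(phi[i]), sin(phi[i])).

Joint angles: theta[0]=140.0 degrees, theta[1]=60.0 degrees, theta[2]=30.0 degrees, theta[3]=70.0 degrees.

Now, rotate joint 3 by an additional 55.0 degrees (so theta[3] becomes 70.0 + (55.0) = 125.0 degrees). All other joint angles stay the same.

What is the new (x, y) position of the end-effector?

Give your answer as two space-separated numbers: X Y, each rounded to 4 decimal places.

joint[0] = (0.0000, 0.0000)  (base)
link 0: phi[0] = 140 = 140 deg
  cos(140 deg) = -0.7660, sin(140 deg) = 0.6428
  joint[1] = (0.0000, 0.0000) + 11.4 * (-0.7660, 0.6428) = (0.0000 + -8.7329, 0.0000 + 7.3278) = (-8.7329, 7.3278)
link 1: phi[1] = 140 + 60 = 200 deg
  cos(200 deg) = -0.9397, sin(200 deg) = -0.3420
  joint[2] = (-8.7329, 7.3278) + 5.9 * (-0.9397, -0.3420) = (-8.7329 + -5.5442, 7.3278 + -2.0179) = (-14.2771, 5.3099)
link 2: phi[2] = 140 + 60 + 30 = 230 deg
  cos(230 deg) = -0.6428, sin(230 deg) = -0.7660
  joint[3] = (-14.2771, 5.3099) + 10.3 * (-0.6428, -0.7660) = (-14.2771 + -6.6207, 5.3099 + -7.8903) = (-20.8978, -2.5804)
link 3: phi[3] = 140 + 60 + 30 + 125 = 355 deg
  cos(355 deg) = 0.9962, sin(355 deg) = -0.0872
  joint[4] = (-20.8978, -2.5804) + 7.9 * (0.9962, -0.0872) = (-20.8978 + 7.8699, -2.5804 + -0.6885) = (-13.0279, -3.2689)
End effector: (-13.0279, -3.2689)

Answer: -13.0279 -3.2689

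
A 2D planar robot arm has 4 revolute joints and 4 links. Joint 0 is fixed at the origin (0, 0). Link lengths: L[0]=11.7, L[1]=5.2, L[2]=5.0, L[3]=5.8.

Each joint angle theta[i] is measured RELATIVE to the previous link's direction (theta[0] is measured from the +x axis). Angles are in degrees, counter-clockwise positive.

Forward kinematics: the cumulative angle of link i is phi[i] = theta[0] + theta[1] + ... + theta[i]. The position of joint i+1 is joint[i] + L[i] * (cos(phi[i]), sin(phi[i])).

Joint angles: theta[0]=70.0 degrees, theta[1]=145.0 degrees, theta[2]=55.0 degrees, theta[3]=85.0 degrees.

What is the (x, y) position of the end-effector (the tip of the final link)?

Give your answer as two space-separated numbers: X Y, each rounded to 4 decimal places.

Answer: 5.5200 2.5063

Derivation:
joint[0] = (0.0000, 0.0000)  (base)
link 0: phi[0] = 70 = 70 deg
  cos(70 deg) = 0.3420, sin(70 deg) = 0.9397
  joint[1] = (0.0000, 0.0000) + 11.7 * (0.3420, 0.9397) = (0.0000 + 4.0016, 0.0000 + 10.9944) = (4.0016, 10.9944)
link 1: phi[1] = 70 + 145 = 215 deg
  cos(215 deg) = -0.8192, sin(215 deg) = -0.5736
  joint[2] = (4.0016, 10.9944) + 5.2 * (-0.8192, -0.5736) = (4.0016 + -4.2596, 10.9944 + -2.9826) = (-0.2580, 8.0118)
link 2: phi[2] = 70 + 145 + 55 = 270 deg
  cos(270 deg) = -0.0000, sin(270 deg) = -1.0000
  joint[3] = (-0.2580, 8.0118) + 5 * (-0.0000, -1.0000) = (-0.2580 + -0.0000, 8.0118 + -5.0000) = (-0.2580, 3.0118)
link 3: phi[3] = 70 + 145 + 55 + 85 = 355 deg
  cos(355 deg) = 0.9962, sin(355 deg) = -0.0872
  joint[4] = (-0.2580, 3.0118) + 5.8 * (0.9962, -0.0872) = (-0.2580 + 5.7779, 3.0118 + -0.5055) = (5.5200, 2.5063)
End effector: (5.5200, 2.5063)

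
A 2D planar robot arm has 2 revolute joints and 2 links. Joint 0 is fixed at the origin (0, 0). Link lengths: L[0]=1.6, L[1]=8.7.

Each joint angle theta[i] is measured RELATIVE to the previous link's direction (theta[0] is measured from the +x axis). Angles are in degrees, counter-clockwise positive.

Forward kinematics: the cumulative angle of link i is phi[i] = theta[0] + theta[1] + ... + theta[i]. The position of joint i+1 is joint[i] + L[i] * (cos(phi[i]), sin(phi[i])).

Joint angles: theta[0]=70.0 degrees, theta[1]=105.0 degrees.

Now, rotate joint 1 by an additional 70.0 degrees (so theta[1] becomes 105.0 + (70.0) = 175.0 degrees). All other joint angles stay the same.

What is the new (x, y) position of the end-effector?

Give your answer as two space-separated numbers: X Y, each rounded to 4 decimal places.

Answer: -3.1295 -6.3814

Derivation:
joint[0] = (0.0000, 0.0000)  (base)
link 0: phi[0] = 70 = 70 deg
  cos(70 deg) = 0.3420, sin(70 deg) = 0.9397
  joint[1] = (0.0000, 0.0000) + 1.6 * (0.3420, 0.9397) = (0.0000 + 0.5472, 0.0000 + 1.5035) = (0.5472, 1.5035)
link 1: phi[1] = 70 + 175 = 245 deg
  cos(245 deg) = -0.4226, sin(245 deg) = -0.9063
  joint[2] = (0.5472, 1.5035) + 8.7 * (-0.4226, -0.9063) = (0.5472 + -3.6768, 1.5035 + -7.8849) = (-3.1295, -6.3814)
End effector: (-3.1295, -6.3814)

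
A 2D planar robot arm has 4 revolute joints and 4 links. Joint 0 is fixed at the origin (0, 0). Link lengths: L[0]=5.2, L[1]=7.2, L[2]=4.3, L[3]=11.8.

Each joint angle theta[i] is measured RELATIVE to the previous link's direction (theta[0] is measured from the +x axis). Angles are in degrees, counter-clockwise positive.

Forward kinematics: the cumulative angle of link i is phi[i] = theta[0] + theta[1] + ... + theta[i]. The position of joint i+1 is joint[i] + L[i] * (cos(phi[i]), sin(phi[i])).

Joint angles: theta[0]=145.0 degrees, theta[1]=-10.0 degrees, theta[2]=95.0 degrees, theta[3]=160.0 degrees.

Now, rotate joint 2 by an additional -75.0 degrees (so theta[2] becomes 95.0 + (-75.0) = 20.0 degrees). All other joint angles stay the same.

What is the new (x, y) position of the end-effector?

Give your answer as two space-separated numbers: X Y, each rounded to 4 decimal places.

Answer: -4.9040 1.5472

Derivation:
joint[0] = (0.0000, 0.0000)  (base)
link 0: phi[0] = 145 = 145 deg
  cos(145 deg) = -0.8192, sin(145 deg) = 0.5736
  joint[1] = (0.0000, 0.0000) + 5.2 * (-0.8192, 0.5736) = (0.0000 + -4.2596, 0.0000 + 2.9826) = (-4.2596, 2.9826)
link 1: phi[1] = 145 + -10 = 135 deg
  cos(135 deg) = -0.7071, sin(135 deg) = 0.7071
  joint[2] = (-4.2596, 2.9826) + 7.2 * (-0.7071, 0.7071) = (-4.2596 + -5.0912, 2.9826 + 5.0912) = (-9.3508, 8.0738)
link 2: phi[2] = 145 + -10 + 20 = 155 deg
  cos(155 deg) = -0.9063, sin(155 deg) = 0.4226
  joint[3] = (-9.3508, 8.0738) + 4.3 * (-0.9063, 0.4226) = (-9.3508 + -3.8971, 8.0738 + 1.8173) = (-13.2479, 9.8910)
link 3: phi[3] = 145 + -10 + 20 + 160 = 315 deg
  cos(315 deg) = 0.7071, sin(315 deg) = -0.7071
  joint[4] = (-13.2479, 9.8910) + 11.8 * (0.7071, -0.7071) = (-13.2479 + 8.3439, 9.8910 + -8.3439) = (-4.9040, 1.5472)
End effector: (-4.9040, 1.5472)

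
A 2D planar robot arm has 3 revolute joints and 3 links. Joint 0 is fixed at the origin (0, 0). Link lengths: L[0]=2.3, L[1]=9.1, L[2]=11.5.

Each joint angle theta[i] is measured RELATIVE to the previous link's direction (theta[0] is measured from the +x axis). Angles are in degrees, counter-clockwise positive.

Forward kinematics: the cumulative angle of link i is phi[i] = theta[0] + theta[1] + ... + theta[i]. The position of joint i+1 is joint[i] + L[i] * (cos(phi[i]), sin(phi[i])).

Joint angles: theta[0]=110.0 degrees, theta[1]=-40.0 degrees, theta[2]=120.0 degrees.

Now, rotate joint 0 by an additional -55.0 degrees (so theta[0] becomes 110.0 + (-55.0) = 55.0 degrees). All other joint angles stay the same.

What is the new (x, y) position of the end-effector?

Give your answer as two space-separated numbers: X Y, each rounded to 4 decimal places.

Answer: 1.9774 12.3710

Derivation:
joint[0] = (0.0000, 0.0000)  (base)
link 0: phi[0] = 55 = 55 deg
  cos(55 deg) = 0.5736, sin(55 deg) = 0.8192
  joint[1] = (0.0000, 0.0000) + 2.3 * (0.5736, 0.8192) = (0.0000 + 1.3192, 0.0000 + 1.8840) = (1.3192, 1.8840)
link 1: phi[1] = 55 + -40 = 15 deg
  cos(15 deg) = 0.9659, sin(15 deg) = 0.2588
  joint[2] = (1.3192, 1.8840) + 9.1 * (0.9659, 0.2588) = (1.3192 + 8.7899, 1.8840 + 2.3553) = (10.1092, 4.2393)
link 2: phi[2] = 55 + -40 + 120 = 135 deg
  cos(135 deg) = -0.7071, sin(135 deg) = 0.7071
  joint[3] = (10.1092, 4.2393) + 11.5 * (-0.7071, 0.7071) = (10.1092 + -8.1317, 4.2393 + 8.1317) = (1.9774, 12.3710)
End effector: (1.9774, 12.3710)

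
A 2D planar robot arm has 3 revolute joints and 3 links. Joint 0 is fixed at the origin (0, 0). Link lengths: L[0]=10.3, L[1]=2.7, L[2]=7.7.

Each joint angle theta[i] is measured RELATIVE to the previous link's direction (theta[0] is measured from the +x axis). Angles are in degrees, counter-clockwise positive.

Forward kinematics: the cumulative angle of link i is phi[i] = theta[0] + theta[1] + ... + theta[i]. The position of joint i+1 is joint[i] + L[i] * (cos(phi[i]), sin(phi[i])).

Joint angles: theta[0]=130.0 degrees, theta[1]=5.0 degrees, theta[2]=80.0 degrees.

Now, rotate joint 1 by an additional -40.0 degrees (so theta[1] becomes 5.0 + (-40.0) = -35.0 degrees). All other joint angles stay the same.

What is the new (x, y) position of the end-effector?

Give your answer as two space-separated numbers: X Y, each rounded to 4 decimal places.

joint[0] = (0.0000, 0.0000)  (base)
link 0: phi[0] = 130 = 130 deg
  cos(130 deg) = -0.6428, sin(130 deg) = 0.7660
  joint[1] = (0.0000, 0.0000) + 10.3 * (-0.6428, 0.7660) = (0.0000 + -6.6207, 0.0000 + 7.8903) = (-6.6207, 7.8903)
link 1: phi[1] = 130 + -35 = 95 deg
  cos(95 deg) = -0.0872, sin(95 deg) = 0.9962
  joint[2] = (-6.6207, 7.8903) + 2.7 * (-0.0872, 0.9962) = (-6.6207 + -0.2353, 7.8903 + 2.6897) = (-6.8560, 10.5800)
link 2: phi[2] = 130 + -35 + 80 = 175 deg
  cos(175 deg) = -0.9962, sin(175 deg) = 0.0872
  joint[3] = (-6.8560, 10.5800) + 7.7 * (-0.9962, 0.0872) = (-6.8560 + -7.6707, 10.5800 + 0.6711) = (-14.5267, 11.2511)
End effector: (-14.5267, 11.2511)

Answer: -14.5267 11.2511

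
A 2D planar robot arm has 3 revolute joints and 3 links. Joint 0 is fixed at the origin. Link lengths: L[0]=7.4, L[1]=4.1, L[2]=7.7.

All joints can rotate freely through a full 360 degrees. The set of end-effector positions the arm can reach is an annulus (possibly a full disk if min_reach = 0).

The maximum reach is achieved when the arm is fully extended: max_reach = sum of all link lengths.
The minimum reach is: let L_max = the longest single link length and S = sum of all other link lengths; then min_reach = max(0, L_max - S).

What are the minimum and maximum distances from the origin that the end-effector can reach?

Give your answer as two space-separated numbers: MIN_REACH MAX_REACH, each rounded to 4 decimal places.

Answer: 0.0000 19.2000

Derivation:
Link lengths: [7.4, 4.1, 7.7]
max_reach = 7.4 + 4.1 + 7.7 = 19.2
L_max = max([7.4, 4.1, 7.7]) = 7.7
S (sum of others) = 19.2 - 7.7 = 11.5
min_reach = max(0, 7.7 - 11.5) = max(0, -3.8) = 0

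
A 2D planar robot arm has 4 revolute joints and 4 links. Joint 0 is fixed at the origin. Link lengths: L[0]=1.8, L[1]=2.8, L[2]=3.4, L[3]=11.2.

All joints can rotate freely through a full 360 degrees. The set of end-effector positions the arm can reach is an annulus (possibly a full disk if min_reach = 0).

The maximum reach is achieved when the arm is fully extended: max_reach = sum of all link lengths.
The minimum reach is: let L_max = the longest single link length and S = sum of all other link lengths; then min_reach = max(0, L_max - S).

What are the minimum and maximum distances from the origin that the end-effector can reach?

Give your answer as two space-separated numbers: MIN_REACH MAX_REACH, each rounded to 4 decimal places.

Link lengths: [1.8, 2.8, 3.4, 11.2]
max_reach = 1.8 + 2.8 + 3.4 + 11.2 = 19.2
L_max = max([1.8, 2.8, 3.4, 11.2]) = 11.2
S (sum of others) = 19.2 - 11.2 = 8
min_reach = max(0, 11.2 - 8) = max(0, 3.2) = 3.2

Answer: 3.2000 19.2000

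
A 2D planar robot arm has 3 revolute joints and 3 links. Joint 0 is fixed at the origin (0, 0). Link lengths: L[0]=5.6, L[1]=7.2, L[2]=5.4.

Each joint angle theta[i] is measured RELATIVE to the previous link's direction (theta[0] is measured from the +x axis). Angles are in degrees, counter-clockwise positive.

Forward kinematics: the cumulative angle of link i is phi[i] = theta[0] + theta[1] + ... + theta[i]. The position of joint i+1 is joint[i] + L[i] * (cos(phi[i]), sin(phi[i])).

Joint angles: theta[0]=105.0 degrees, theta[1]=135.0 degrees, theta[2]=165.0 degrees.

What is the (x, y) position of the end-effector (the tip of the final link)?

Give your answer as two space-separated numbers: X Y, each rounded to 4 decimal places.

Answer: -1.2310 2.9922

Derivation:
joint[0] = (0.0000, 0.0000)  (base)
link 0: phi[0] = 105 = 105 deg
  cos(105 deg) = -0.2588, sin(105 deg) = 0.9659
  joint[1] = (0.0000, 0.0000) + 5.6 * (-0.2588, 0.9659) = (0.0000 + -1.4494, 0.0000 + 5.4092) = (-1.4494, 5.4092)
link 1: phi[1] = 105 + 135 = 240 deg
  cos(240 deg) = -0.5000, sin(240 deg) = -0.8660
  joint[2] = (-1.4494, 5.4092) + 7.2 * (-0.5000, -0.8660) = (-1.4494 + -3.6000, 5.4092 + -6.2354) = (-5.0494, -0.8262)
link 2: phi[2] = 105 + 135 + 165 = 405 deg
  cos(405 deg) = 0.7071, sin(405 deg) = 0.7071
  joint[3] = (-5.0494, -0.8262) + 5.4 * (0.7071, 0.7071) = (-5.0494 + 3.8184, -0.8262 + 3.8184) = (-1.2310, 2.9922)
End effector: (-1.2310, 2.9922)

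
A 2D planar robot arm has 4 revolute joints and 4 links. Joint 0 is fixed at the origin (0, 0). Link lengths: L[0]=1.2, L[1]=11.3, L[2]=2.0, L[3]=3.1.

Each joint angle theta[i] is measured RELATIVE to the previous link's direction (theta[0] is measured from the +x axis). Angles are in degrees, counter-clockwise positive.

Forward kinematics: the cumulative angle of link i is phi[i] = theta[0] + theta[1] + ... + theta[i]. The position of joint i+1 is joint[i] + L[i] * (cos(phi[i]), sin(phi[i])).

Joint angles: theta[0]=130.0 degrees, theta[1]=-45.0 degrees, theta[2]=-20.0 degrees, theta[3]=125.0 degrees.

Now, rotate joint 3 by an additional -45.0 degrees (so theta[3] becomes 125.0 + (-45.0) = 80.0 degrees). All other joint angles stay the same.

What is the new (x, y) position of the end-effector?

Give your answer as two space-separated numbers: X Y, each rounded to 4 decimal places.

joint[0] = (0.0000, 0.0000)  (base)
link 0: phi[0] = 130 = 130 deg
  cos(130 deg) = -0.6428, sin(130 deg) = 0.7660
  joint[1] = (0.0000, 0.0000) + 1.2 * (-0.6428, 0.7660) = (0.0000 + -0.7713, 0.0000 + 0.9193) = (-0.7713, 0.9193)
link 1: phi[1] = 130 + -45 = 85 deg
  cos(85 deg) = 0.0872, sin(85 deg) = 0.9962
  joint[2] = (-0.7713, 0.9193) + 11.3 * (0.0872, 0.9962) = (-0.7713 + 0.9849, 0.9193 + 11.2570) = (0.2135, 12.1763)
link 2: phi[2] = 130 + -45 + -20 = 65 deg
  cos(65 deg) = 0.4226, sin(65 deg) = 0.9063
  joint[3] = (0.2135, 12.1763) + 2 * (0.4226, 0.9063) = (0.2135 + 0.8452, 12.1763 + 1.8126) = (1.0588, 13.9889)
link 3: phi[3] = 130 + -45 + -20 + 80 = 145 deg
  cos(145 deg) = -0.8192, sin(145 deg) = 0.5736
  joint[4] = (1.0588, 13.9889) + 3.1 * (-0.8192, 0.5736) = (1.0588 + -2.5394, 13.9889 + 1.7781) = (-1.4806, 15.7670)
End effector: (-1.4806, 15.7670)

Answer: -1.4806 15.7670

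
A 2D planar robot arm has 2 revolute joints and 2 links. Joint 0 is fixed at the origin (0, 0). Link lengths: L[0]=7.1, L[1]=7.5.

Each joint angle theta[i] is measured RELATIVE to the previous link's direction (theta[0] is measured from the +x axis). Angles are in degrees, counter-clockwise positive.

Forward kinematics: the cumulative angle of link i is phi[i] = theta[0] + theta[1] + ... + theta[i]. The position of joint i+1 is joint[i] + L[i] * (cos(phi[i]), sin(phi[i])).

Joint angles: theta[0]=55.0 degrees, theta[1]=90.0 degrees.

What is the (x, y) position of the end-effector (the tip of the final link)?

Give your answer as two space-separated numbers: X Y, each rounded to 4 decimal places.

Answer: -2.0712 10.1178

Derivation:
joint[0] = (0.0000, 0.0000)  (base)
link 0: phi[0] = 55 = 55 deg
  cos(55 deg) = 0.5736, sin(55 deg) = 0.8192
  joint[1] = (0.0000, 0.0000) + 7.1 * (0.5736, 0.8192) = (0.0000 + 4.0724, 0.0000 + 5.8160) = (4.0724, 5.8160)
link 1: phi[1] = 55 + 90 = 145 deg
  cos(145 deg) = -0.8192, sin(145 deg) = 0.5736
  joint[2] = (4.0724, 5.8160) + 7.5 * (-0.8192, 0.5736) = (4.0724 + -6.1436, 5.8160 + 4.3018) = (-2.0712, 10.1178)
End effector: (-2.0712, 10.1178)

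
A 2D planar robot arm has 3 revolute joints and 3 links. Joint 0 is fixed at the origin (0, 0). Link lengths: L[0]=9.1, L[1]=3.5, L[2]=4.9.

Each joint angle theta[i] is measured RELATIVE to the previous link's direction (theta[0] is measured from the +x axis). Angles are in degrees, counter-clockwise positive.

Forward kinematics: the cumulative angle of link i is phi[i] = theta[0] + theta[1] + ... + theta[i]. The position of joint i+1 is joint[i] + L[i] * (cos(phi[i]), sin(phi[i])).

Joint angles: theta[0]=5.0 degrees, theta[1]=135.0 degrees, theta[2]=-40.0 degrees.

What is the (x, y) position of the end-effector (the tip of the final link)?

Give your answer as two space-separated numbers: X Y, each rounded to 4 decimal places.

Answer: 5.5333 7.8684

Derivation:
joint[0] = (0.0000, 0.0000)  (base)
link 0: phi[0] = 5 = 5 deg
  cos(5 deg) = 0.9962, sin(5 deg) = 0.0872
  joint[1] = (0.0000, 0.0000) + 9.1 * (0.9962, 0.0872) = (0.0000 + 9.0654, 0.0000 + 0.7931) = (9.0654, 0.7931)
link 1: phi[1] = 5 + 135 = 140 deg
  cos(140 deg) = -0.7660, sin(140 deg) = 0.6428
  joint[2] = (9.0654, 0.7931) + 3.5 * (-0.7660, 0.6428) = (9.0654 + -2.6812, 0.7931 + 2.2498) = (6.3842, 3.0429)
link 2: phi[2] = 5 + 135 + -40 = 100 deg
  cos(100 deg) = -0.1736, sin(100 deg) = 0.9848
  joint[3] = (6.3842, 3.0429) + 4.9 * (-0.1736, 0.9848) = (6.3842 + -0.8509, 3.0429 + 4.8256) = (5.5333, 7.8684)
End effector: (5.5333, 7.8684)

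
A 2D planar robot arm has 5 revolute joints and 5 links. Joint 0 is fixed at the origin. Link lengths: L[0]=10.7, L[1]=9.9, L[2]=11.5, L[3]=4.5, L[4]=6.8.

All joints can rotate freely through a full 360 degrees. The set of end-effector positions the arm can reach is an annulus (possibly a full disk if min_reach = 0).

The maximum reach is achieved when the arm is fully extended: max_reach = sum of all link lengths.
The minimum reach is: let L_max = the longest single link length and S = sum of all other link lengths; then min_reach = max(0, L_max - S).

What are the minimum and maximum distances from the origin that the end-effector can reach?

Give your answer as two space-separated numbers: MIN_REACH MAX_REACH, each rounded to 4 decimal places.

Answer: 0.0000 43.4000

Derivation:
Link lengths: [10.7, 9.9, 11.5, 4.5, 6.8]
max_reach = 10.7 + 9.9 + 11.5 + 4.5 + 6.8 = 43.4
L_max = max([10.7, 9.9, 11.5, 4.5, 6.8]) = 11.5
S (sum of others) = 43.4 - 11.5 = 31.9
min_reach = max(0, 11.5 - 31.9) = max(0, -20.4) = 0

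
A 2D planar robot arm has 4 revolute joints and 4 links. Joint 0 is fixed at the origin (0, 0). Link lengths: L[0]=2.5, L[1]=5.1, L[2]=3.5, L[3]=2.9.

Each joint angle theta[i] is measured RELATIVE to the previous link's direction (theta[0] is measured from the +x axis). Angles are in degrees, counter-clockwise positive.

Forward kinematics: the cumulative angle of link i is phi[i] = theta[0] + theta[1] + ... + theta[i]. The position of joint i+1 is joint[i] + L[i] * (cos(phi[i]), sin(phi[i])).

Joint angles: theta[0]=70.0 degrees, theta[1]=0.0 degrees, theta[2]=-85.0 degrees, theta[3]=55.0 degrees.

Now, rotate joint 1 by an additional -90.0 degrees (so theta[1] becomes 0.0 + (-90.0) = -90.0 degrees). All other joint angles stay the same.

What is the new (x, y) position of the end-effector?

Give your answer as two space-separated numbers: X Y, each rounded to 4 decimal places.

joint[0] = (0.0000, 0.0000)  (base)
link 0: phi[0] = 70 = 70 deg
  cos(70 deg) = 0.3420, sin(70 deg) = 0.9397
  joint[1] = (0.0000, 0.0000) + 2.5 * (0.3420, 0.9397) = (0.0000 + 0.8551, 0.0000 + 2.3492) = (0.8551, 2.3492)
link 1: phi[1] = 70 + -90 = -20 deg
  cos(-20 deg) = 0.9397, sin(-20 deg) = -0.3420
  joint[2] = (0.8551, 2.3492) + 5.1 * (0.9397, -0.3420) = (0.8551 + 4.7924, 2.3492 + -1.7443) = (5.6475, 0.6049)
link 2: phi[2] = 70 + -90 + -85 = -105 deg
  cos(-105 deg) = -0.2588, sin(-105 deg) = -0.9659
  joint[3] = (5.6475, 0.6049) + 3.5 * (-0.2588, -0.9659) = (5.6475 + -0.9059, 0.6049 + -3.3807) = (4.7416, -2.7758)
link 3: phi[3] = 70 + -90 + -85 + 55 = -50 deg
  cos(-50 deg) = 0.6428, sin(-50 deg) = -0.7660
  joint[4] = (4.7416, -2.7758) + 2.9 * (0.6428, -0.7660) = (4.7416 + 1.8641, -2.7758 + -2.2215) = (6.6057, -4.9973)
End effector: (6.6057, -4.9973)

Answer: 6.6057 -4.9973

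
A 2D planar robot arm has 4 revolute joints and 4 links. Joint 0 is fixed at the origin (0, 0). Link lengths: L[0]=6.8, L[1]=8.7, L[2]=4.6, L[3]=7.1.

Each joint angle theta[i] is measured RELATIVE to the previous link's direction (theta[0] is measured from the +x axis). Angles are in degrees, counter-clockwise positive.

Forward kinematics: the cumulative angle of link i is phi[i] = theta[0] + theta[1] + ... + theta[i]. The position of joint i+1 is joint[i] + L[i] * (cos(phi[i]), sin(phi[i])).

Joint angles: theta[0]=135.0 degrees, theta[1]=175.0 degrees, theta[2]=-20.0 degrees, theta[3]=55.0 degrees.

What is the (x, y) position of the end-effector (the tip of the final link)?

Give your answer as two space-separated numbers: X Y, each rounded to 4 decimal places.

joint[0] = (0.0000, 0.0000)  (base)
link 0: phi[0] = 135 = 135 deg
  cos(135 deg) = -0.7071, sin(135 deg) = 0.7071
  joint[1] = (0.0000, 0.0000) + 6.8 * (-0.7071, 0.7071) = (0.0000 + -4.8083, 0.0000 + 4.8083) = (-4.8083, 4.8083)
link 1: phi[1] = 135 + 175 = 310 deg
  cos(310 deg) = 0.6428, sin(310 deg) = -0.7660
  joint[2] = (-4.8083, 4.8083) + 8.7 * (0.6428, -0.7660) = (-4.8083 + 5.5923, 4.8083 + -6.6646) = (0.7839, -1.8563)
link 2: phi[2] = 135 + 175 + -20 = 290 deg
  cos(290 deg) = 0.3420, sin(290 deg) = -0.9397
  joint[3] = (0.7839, -1.8563) + 4.6 * (0.3420, -0.9397) = (0.7839 + 1.5733, -1.8563 + -4.3226) = (2.3572, -6.1788)
link 3: phi[3] = 135 + 175 + -20 + 55 = 345 deg
  cos(345 deg) = 0.9659, sin(345 deg) = -0.2588
  joint[4] = (2.3572, -6.1788) + 7.1 * (0.9659, -0.2588) = (2.3572 + 6.8581, -6.1788 + -1.8376) = (9.2153, -8.0165)
End effector: (9.2153, -8.0165)

Answer: 9.2153 -8.0165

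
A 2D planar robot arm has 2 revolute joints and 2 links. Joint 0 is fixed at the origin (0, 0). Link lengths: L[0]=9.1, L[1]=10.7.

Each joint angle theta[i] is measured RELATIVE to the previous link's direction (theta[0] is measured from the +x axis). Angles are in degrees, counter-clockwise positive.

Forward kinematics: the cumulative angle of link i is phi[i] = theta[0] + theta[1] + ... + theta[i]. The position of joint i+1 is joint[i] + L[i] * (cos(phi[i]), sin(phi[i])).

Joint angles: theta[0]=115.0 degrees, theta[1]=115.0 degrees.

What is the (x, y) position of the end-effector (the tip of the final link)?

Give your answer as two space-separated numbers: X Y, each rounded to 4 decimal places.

Answer: -10.7237 0.0507

Derivation:
joint[0] = (0.0000, 0.0000)  (base)
link 0: phi[0] = 115 = 115 deg
  cos(115 deg) = -0.4226, sin(115 deg) = 0.9063
  joint[1] = (0.0000, 0.0000) + 9.1 * (-0.4226, 0.9063) = (0.0000 + -3.8458, 0.0000 + 8.2474) = (-3.8458, 8.2474)
link 1: phi[1] = 115 + 115 = 230 deg
  cos(230 deg) = -0.6428, sin(230 deg) = -0.7660
  joint[2] = (-3.8458, 8.2474) + 10.7 * (-0.6428, -0.7660) = (-3.8458 + -6.8778, 8.2474 + -8.1967) = (-10.7237, 0.0507)
End effector: (-10.7237, 0.0507)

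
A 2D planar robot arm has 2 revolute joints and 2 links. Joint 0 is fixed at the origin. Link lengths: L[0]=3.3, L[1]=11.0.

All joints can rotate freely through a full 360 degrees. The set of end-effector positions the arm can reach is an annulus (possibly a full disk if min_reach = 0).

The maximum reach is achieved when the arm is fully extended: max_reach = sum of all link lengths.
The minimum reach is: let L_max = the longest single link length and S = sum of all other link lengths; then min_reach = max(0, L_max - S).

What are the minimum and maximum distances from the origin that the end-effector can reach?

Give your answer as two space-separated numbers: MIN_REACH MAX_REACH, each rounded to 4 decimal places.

Answer: 7.7000 14.3000

Derivation:
Link lengths: [3.3, 11.0]
max_reach = 3.3 + 11 = 14.3
L_max = max([3.3, 11.0]) = 11
S (sum of others) = 14.3 - 11 = 3.3
min_reach = max(0, 11 - 3.3) = max(0, 7.7) = 7.7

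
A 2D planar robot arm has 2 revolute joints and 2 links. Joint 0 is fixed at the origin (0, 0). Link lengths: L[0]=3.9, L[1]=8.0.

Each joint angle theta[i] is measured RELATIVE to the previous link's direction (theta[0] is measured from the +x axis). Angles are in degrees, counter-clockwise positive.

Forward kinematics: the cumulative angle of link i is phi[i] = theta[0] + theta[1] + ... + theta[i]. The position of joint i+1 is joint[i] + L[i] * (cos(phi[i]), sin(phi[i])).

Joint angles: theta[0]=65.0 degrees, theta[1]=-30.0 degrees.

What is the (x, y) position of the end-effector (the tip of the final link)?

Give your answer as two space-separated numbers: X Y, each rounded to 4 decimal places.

joint[0] = (0.0000, 0.0000)  (base)
link 0: phi[0] = 65 = 65 deg
  cos(65 deg) = 0.4226, sin(65 deg) = 0.9063
  joint[1] = (0.0000, 0.0000) + 3.9 * (0.4226, 0.9063) = (0.0000 + 1.6482, 0.0000 + 3.5346) = (1.6482, 3.5346)
link 1: phi[1] = 65 + -30 = 35 deg
  cos(35 deg) = 0.8192, sin(35 deg) = 0.5736
  joint[2] = (1.6482, 3.5346) + 8 * (0.8192, 0.5736) = (1.6482 + 6.5532, 3.5346 + 4.5886) = (8.2014, 8.1232)
End effector: (8.2014, 8.1232)

Answer: 8.2014 8.1232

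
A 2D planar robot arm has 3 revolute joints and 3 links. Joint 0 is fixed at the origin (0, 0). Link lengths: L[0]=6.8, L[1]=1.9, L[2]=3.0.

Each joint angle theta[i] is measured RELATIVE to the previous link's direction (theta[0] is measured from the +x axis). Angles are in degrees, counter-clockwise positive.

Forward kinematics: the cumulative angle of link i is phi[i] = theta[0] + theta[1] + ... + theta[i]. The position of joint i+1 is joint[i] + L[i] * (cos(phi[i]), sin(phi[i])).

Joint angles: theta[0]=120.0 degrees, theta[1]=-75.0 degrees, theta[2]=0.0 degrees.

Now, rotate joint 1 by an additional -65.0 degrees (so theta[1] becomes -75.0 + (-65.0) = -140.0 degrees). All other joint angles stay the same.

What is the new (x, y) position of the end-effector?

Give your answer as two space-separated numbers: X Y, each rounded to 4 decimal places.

joint[0] = (0.0000, 0.0000)  (base)
link 0: phi[0] = 120 = 120 deg
  cos(120 deg) = -0.5000, sin(120 deg) = 0.8660
  joint[1] = (0.0000, 0.0000) + 6.8 * (-0.5000, 0.8660) = (0.0000 + -3.4000, 0.0000 + 5.8890) = (-3.4000, 5.8890)
link 1: phi[1] = 120 + -140 = -20 deg
  cos(-20 deg) = 0.9397, sin(-20 deg) = -0.3420
  joint[2] = (-3.4000, 5.8890) + 1.9 * (0.9397, -0.3420) = (-3.4000 + 1.7854, 5.8890 + -0.6498) = (-1.6146, 5.2391)
link 2: phi[2] = 120 + -140 + 0 = -20 deg
  cos(-20 deg) = 0.9397, sin(-20 deg) = -0.3420
  joint[3] = (-1.6146, 5.2391) + 3 * (0.9397, -0.3420) = (-1.6146 + 2.8191, 5.2391 + -1.0261) = (1.2045, 4.2131)
End effector: (1.2045, 4.2131)

Answer: 1.2045 4.2131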